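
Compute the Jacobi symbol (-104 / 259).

Pull out -1: (-104 / 259) = (-1 / 259)·(104 / 259). Since 259 ≡ 3 (mod 4), (-1 / 259) = -1. Now have -(104 / 259).
Factor out 2: 104 = 2^3·13. Since 259 ≡ 3 (mod 8), (2 / 259) = -1, and (2 / 259)^3 = -1. Now have (13 / 259).
13 ≡ 1 (mod 4), so quadratic reciprocity gives (13 / 259) = (259 / 13). Reduce: 259 ≡ 12 (mod 13). Now have (12 / 13).
Factor out 2: 12 = 2^2·3. Since 13 ≡ 5 (mod 8), (2 / 13) = -1, and (2 / 13)^2 = +1. Now have (3 / 13).
13 ≡ 1 (mod 4), so quadratic reciprocity gives (3 / 13) = (13 / 3). Reduce: 13 ≡ 1 (mod 3). Now have (1 / 3).
(1 / 3) = 1. Collecting the sign factors: 1.

1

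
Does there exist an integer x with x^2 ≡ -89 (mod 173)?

yes

(-89|173)
  = (84|173)    [-89 ≡ 84 mod 173]
  = (21|173)    [173 ≡ 5 mod 8 ⇒ (2|173)^2 = +1]
  = (173|21)    [QR: 21 ≡ 1 mod 4, sign kept]
  = (5|21)    [173 ≡ 5 mod 21]
  = (21|5)    [QR: 5 ≡ 1 mod 4, sign kept]
  = (1|5)    [21 ≡ 1 mod 5]
  = 1    [(1|5) = 1]
The Legendre symbol is 1, so x^2 ≡ -89 (mod 173) has solution.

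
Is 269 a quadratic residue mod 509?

no

(269|509)
  = (509|269)    [QR: 269 ≡ 1 mod 4, sign kept]
  = (240|269)    [509 ≡ 240 mod 269]
  = (15|269)    [269 ≡ 5 mod 8 ⇒ (2|269)^4 = +1]
  = (269|15)    [QR: 269 ≡ 1 mod 4, sign kept]
  = (14|15)    [269 ≡ 14 mod 15]
  = (7|15)    [15 ≡ 7 mod 8 ⇒ (2|15) = +1]
  = -(15|7)    [QR: both ≡ 3 mod 4, sign flips]
  = -(1|7)    [15 ≡ 1 mod 7]
  = -1    [(1|7) = 1]
The Legendre symbol is -1, so x^2 ≡ 269 (mod 509) has no solution.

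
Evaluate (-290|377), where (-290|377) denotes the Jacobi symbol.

0

Reduce the numerator: -290 ≡ 87 (mod 377), so (-290|377) = (87|377).
377 ≡ 1 (mod 4), so quadratic reciprocity gives (87|377) = (377|87). Reduce: 377 ≡ 29 (mod 87). Now have (29|87).
29 ≡ 1 (mod 4), so quadratic reciprocity gives (29|87) = (87|29). Reduce: 87 ≡ 0 (mod 29). Now have (0|29).
The numerator is now 0 with denominator 29 > 1: the symbol is 0.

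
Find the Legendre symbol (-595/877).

1

(-595/877)
  = (595/877)    [877 ≡ 1 mod 4 ⇒ (-1/877) = +1]
  = (877/595)    [QR: 877 ≡ 1 mod 4, sign kept]
  = (282/595)    [877 ≡ 282 mod 595]
  = -(141/595)    [595 ≡ 3 mod 8 ⇒ (2/595) = -1]
  = -(595/141)    [QR: 141 ≡ 1 mod 4, sign kept]
  = -(31/141)    [595 ≡ 31 mod 141]
  = -(141/31)    [QR: 141 ≡ 1 mod 4, sign kept]
  = -(17/31)    [141 ≡ 17 mod 31]
  = -(31/17)    [QR: 17 ≡ 1 mod 4, sign kept]
  = -(14/17)    [31 ≡ 14 mod 17]
  = -(7/17)    [17 ≡ 1 mod 8 ⇒ (2/17) = +1]
  = -(17/7)    [QR: 17 ≡ 1 mod 4, sign kept]
  = -(3/7)    [17 ≡ 3 mod 7]
  = (7/3)    [QR: both ≡ 3 mod 4, sign flips]
  = (1/3)    [7 ≡ 1 mod 3]
  = 1    [(1/3) = 1]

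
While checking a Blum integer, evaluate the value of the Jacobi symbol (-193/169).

Pull out -1: (-193/169) = (-1/169)·(193/169). Since 169 ≡ 1 (mod 4), (-1/169) = +1. Now have (193/169).
Reduce the numerator: 193 ≡ 24 (mod 169), so (193/169) = (24/169).
Factor out 2: 24 = 2^3·3. Since 169 ≡ 1 (mod 8), (2/169) = +1, and (2/169)^3 = +1. Now have (3/169).
169 ≡ 1 (mod 4), so quadratic reciprocity gives (3/169) = (169/3). Reduce: 169 ≡ 1 (mod 3). Now have (1/3).
(1/3) = 1. Collecting the sign factors: 1.

1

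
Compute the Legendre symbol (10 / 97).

-1

Factor out 2: 10 = 2·5. Since 97 ≡ 1 (mod 8), (2 / 97) = +1. Now have (5 / 97).
5 ≡ 1 (mod 4), so quadratic reciprocity gives (5 / 97) = (97 / 5). Reduce: 97 ≡ 2 (mod 5). Now have (2 / 5).
Factor out 2: 2 = 2. Since 5 ≡ 5 (mod 8), (2 / 5) = -1. Now have -(1 / 5).
(1 / 5) = 1. Collecting the sign factors: -1.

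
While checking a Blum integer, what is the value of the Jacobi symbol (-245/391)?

-1

(-245/391)
  = -(245/391)    [391 ≡ 3 mod 4 ⇒ (-1/391) = -1]
  = -(391/245)    [QR: 245 ≡ 1 mod 4, sign kept]
  = -(146/245)    [391 ≡ 146 mod 245]
  = (73/245)    [245 ≡ 5 mod 8 ⇒ (2/245) = -1]
  = (245/73)    [QR: 73 ≡ 1 mod 4, sign kept]
  = (26/73)    [245 ≡ 26 mod 73]
  = (13/73)    [73 ≡ 1 mod 8 ⇒ (2/73) = +1]
  = (73/13)    [QR: 13 ≡ 1 mod 4, sign kept]
  = (8/13)    [73 ≡ 8 mod 13]
  = -(1/13)    [13 ≡ 5 mod 8 ⇒ (2/13)^3 = -1]
  = -1    [(1/13) = 1]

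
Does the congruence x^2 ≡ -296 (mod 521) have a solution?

(-296/521)
  = (225/521)    [-296 ≡ 225 mod 521]
  = (521/225)    [QR: 225 ≡ 1 mod 4, sign kept]
  = (71/225)    [521 ≡ 71 mod 225]
  = (225/71)    [QR: 225 ≡ 1 mod 4, sign kept]
  = (12/71)    [225 ≡ 12 mod 71]
  = (3/71)    [71 ≡ 7 mod 8 ⇒ (2/71)^2 = +1]
  = -(71/3)    [QR: both ≡ 3 mod 4, sign flips]
  = -(2/3)    [71 ≡ 2 mod 3]
  = (1/3)    [3 ≡ 3 mod 8 ⇒ (2/3) = -1]
  = 1    [(1/3) = 1]
(-296/521) = 1, and 521 is prime, so -296 is a quadratic residue mod 521.

yes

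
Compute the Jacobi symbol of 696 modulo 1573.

-1

Factor out 2: 696 = 2^3·87. Since 1573 ≡ 5 (mod 8), (2/1573) = -1, and (2/1573)^3 = -1. Now have -(87/1573).
1573 ≡ 1 (mod 4), so quadratic reciprocity gives (87/1573) = (1573/87). Reduce: 1573 ≡ 7 (mod 87). Now have -(7/87).
Both 7 ≡ 3 and 87 ≡ 3 (mod 4), so reciprocity gives (7/87) = -(87/7). Reduce: 87 ≡ 3 (mod 7). Now have (3/7).
Both 3 ≡ 3 and 7 ≡ 3 (mod 4), so reciprocity gives (3/7) = -(7/3). Reduce: 7 ≡ 1 (mod 3). Now have -(1/3).
(1/3) = 1. Collecting the sign factors: -1.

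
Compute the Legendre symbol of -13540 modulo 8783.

-1

(-13540|8783)
  = (4026|8783)    [-13540 ≡ 4026 mod 8783]
  = (2013|8783)    [8783 ≡ 7 mod 8 ⇒ (2|8783) = +1]
  = (8783|2013)    [QR: 2013 ≡ 1 mod 4, sign kept]
  = (731|2013)    [8783 ≡ 731 mod 2013]
  = (2013|731)    [QR: 2013 ≡ 1 mod 4, sign kept]
  = (551|731)    [2013 ≡ 551 mod 731]
  = -(731|551)    [QR: both ≡ 3 mod 4, sign flips]
  = -(180|551)    [731 ≡ 180 mod 551]
  = -(45|551)    [551 ≡ 7 mod 8 ⇒ (2|551)^2 = +1]
  = -(551|45)    [QR: 45 ≡ 1 mod 4, sign kept]
  = -(11|45)    [551 ≡ 11 mod 45]
  = -(45|11)    [QR: 45 ≡ 1 mod 4, sign kept]
  = -(1|11)    [45 ≡ 1 mod 11]
  = -1    [(1|11) = 1]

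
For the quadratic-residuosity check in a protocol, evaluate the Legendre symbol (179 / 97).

Reduce the numerator: 179 ≡ 82 (mod 97), so (179 / 97) = (82 / 97).
Factor out 2: 82 = 2·41. Since 97 ≡ 1 (mod 8), (2 / 97) = +1. Now have (41 / 97).
41 ≡ 1 (mod 4), so quadratic reciprocity gives (41 / 97) = (97 / 41). Reduce: 97 ≡ 15 (mod 41). Now have (15 / 41).
41 ≡ 1 (mod 4), so quadratic reciprocity gives (15 / 41) = (41 / 15). Reduce: 41 ≡ 11 (mod 15). Now have (11 / 15).
Both 11 ≡ 3 and 15 ≡ 3 (mod 4), so reciprocity gives (11 / 15) = -(15 / 11). Reduce: 15 ≡ 4 (mod 11). Now have -(4 / 11).
Factor out 2: 4 = 2^2. Since 11 ≡ 3 (mod 8), (2 / 11) = -1, and (2 / 11)^2 = +1. Now have -(1 / 11).
(1 / 11) = 1. Collecting the sign factors: -1.

-1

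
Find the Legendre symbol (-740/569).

Pull out -1: (-740/569) = (-1/569)·(740/569). Since 569 ≡ 1 (mod 4), (-1/569) = +1. Now have (740/569).
Reduce the numerator: 740 ≡ 171 (mod 569), so (740/569) = (171/569).
569 ≡ 1 (mod 4), so quadratic reciprocity gives (171/569) = (569/171). Reduce: 569 ≡ 56 (mod 171). Now have (56/171).
Factor out 2: 56 = 2^3·7. Since 171 ≡ 3 (mod 8), (2/171) = -1, and (2/171)^3 = -1. Now have -(7/171).
Both 7 ≡ 3 and 171 ≡ 3 (mod 4), so reciprocity gives (7/171) = -(171/7). Reduce: 171 ≡ 3 (mod 7). Now have (3/7).
Both 3 ≡ 3 and 7 ≡ 3 (mod 4), so reciprocity gives (3/7) = -(7/3). Reduce: 7 ≡ 1 (mod 3). Now have -(1/3).
(1/3) = 1. Collecting the sign factors: -1.

-1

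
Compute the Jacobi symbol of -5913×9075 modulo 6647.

-1

By multiplicativity, (-5913·9075|6647) = (-5913|6647)·(9075|6647).
First factor (-5913|6647):
(-5913|6647)
  = (734|6647)    [-5913 ≡ 734 mod 6647]
  = (367|6647)    [6647 ≡ 7 mod 8 ⇒ (2|6647) = +1]
  = -(6647|367)    [QR: both ≡ 3 mod 4, sign flips]
  = -(41|367)    [6647 ≡ 41 mod 367]
  = -(367|41)    [QR: 41 ≡ 1 mod 4, sign kept]
  = -(39|41)    [367 ≡ 39 mod 41]
  = -(41|39)    [QR: 41 ≡ 1 mod 4, sign kept]
  = -(2|39)    [41 ≡ 2 mod 39]
  = -(1|39)    [39 ≡ 7 mod 8 ⇒ (2|39) = +1]
  = -1    [(1|39) = 1]
Second factor (9075|6647):
(9075|6647)
  = (2428|6647)    [9075 ≡ 2428 mod 6647]
  = (607|6647)    [6647 ≡ 7 mod 8 ⇒ (2|6647)^2 = +1]
  = -(6647|607)    [QR: both ≡ 3 mod 4, sign flips]
  = -(577|607)    [6647 ≡ 577 mod 607]
  = -(607|577)    [QR: 577 ≡ 1 mod 4, sign kept]
  = -(30|577)    [607 ≡ 30 mod 577]
  = -(15|577)    [577 ≡ 1 mod 8 ⇒ (2|577) = +1]
  = -(577|15)    [QR: 577 ≡ 1 mod 4, sign kept]
  = -(7|15)    [577 ≡ 7 mod 15]
  = (15|7)    [QR: both ≡ 3 mod 4, sign flips]
  = (1|7)    [15 ≡ 1 mod 7]
  = 1    [(1|7) = 1]
Product: (-1)·(1) = -1.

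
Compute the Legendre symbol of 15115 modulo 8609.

1

(15115|8609)
  = (6506|8609)    [15115 ≡ 6506 mod 8609]
  = (3253|8609)    [8609 ≡ 1 mod 8 ⇒ (2|8609) = +1]
  = (8609|3253)    [QR: 3253 ≡ 1 mod 4, sign kept]
  = (2103|3253)    [8609 ≡ 2103 mod 3253]
  = (3253|2103)    [QR: 3253 ≡ 1 mod 4, sign kept]
  = (1150|2103)    [3253 ≡ 1150 mod 2103]
  = (575|2103)    [2103 ≡ 7 mod 8 ⇒ (2|2103) = +1]
  = -(2103|575)    [QR: both ≡ 3 mod 4, sign flips]
  = -(378|575)    [2103 ≡ 378 mod 575]
  = -(189|575)    [575 ≡ 7 mod 8 ⇒ (2|575) = +1]
  = -(575|189)    [QR: 189 ≡ 1 mod 4, sign kept]
  = -(8|189)    [575 ≡ 8 mod 189]
  = (1|189)    [189 ≡ 5 mod 8 ⇒ (2|189)^3 = -1]
  = 1    [(1|189) = 1]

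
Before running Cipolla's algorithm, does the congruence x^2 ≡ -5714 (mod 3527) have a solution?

no

Reduce the numerator: -5714 ≡ 1340 (mod 3527), so (-5714|3527) = (1340|3527).
Factor out 2: 1340 = 2^2·335. Since 3527 ≡ 7 (mod 8), (2|3527) = +1, and (2|3527)^2 = +1. Now have (335|3527).
Both 335 ≡ 3 and 3527 ≡ 3 (mod 4), so reciprocity gives (335|3527) = -(3527|335). Reduce: 3527 ≡ 177 (mod 335). Now have -(177|335).
177 ≡ 1 (mod 4), so quadratic reciprocity gives (177|335) = (335|177). Reduce: 335 ≡ 158 (mod 177). Now have -(158|177).
Factor out 2: 158 = 2·79. Since 177 ≡ 1 (mod 8), (2|177) = +1. Now have -(79|177).
177 ≡ 1 (mod 4), so quadratic reciprocity gives (79|177) = (177|79). Reduce: 177 ≡ 19 (mod 79). Now have -(19|79).
Both 19 ≡ 3 and 79 ≡ 3 (mod 4), so reciprocity gives (19|79) = -(79|19). Reduce: 79 ≡ 3 (mod 19). Now have (3|19).
Both 3 ≡ 3 and 19 ≡ 3 (mod 4), so reciprocity gives (3|19) = -(19|3). Reduce: 19 ≡ 1 (mod 3). Now have -(1|3).
(1|3) = 1. Collecting the sign factors: -1.
(-5714|3527) = -1, and 3527 is prime, so -5714 is not a quadratic residue mod 3527.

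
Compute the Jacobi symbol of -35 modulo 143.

1

Pull out -1: (-35|143) = (-1|143)·(35|143). Since 143 ≡ 3 (mod 4), (-1|143) = -1. Now have -(35|143).
Both 35 ≡ 3 and 143 ≡ 3 (mod 4), so reciprocity gives (35|143) = -(143|35). Reduce: 143 ≡ 3 (mod 35). Now have (3|35).
Both 3 ≡ 3 and 35 ≡ 3 (mod 4), so reciprocity gives (3|35) = -(35|3). Reduce: 35 ≡ 2 (mod 3). Now have -(2|3).
Factor out 2: 2 = 2. Since 3 ≡ 3 (mod 8), (2|3) = -1. Now have (1|3).
(1|3) = 1. Collecting the sign factors: 1.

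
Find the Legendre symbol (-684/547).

(-684/547)
  = (410/547)    [-684 ≡ 410 mod 547]
  = -(205/547)    [547 ≡ 3 mod 8 ⇒ (2/547) = -1]
  = -(547/205)    [QR: 205 ≡ 1 mod 4, sign kept]
  = -(137/205)    [547 ≡ 137 mod 205]
  = -(205/137)    [QR: 137 ≡ 1 mod 4, sign kept]
  = -(68/137)    [205 ≡ 68 mod 137]
  = -(17/137)    [137 ≡ 1 mod 8 ⇒ (2/137)^2 = +1]
  = -(137/17)    [QR: 17 ≡ 1 mod 4, sign kept]
  = -(1/17)    [137 ≡ 1 mod 17]
  = -1    [(1/17) = 1]

-1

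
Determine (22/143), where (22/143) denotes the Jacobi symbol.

0

Factor out 2: 22 = 2·11. Since 143 ≡ 7 (mod 8), (2/143) = +1. Now have (11/143).
Both 11 ≡ 3 and 143 ≡ 3 (mod 4), so reciprocity gives (11/143) = -(143/11). Reduce: 143 ≡ 0 (mod 11). Now have -(0/11).
The numerator is now 0 with denominator 11 > 1: the symbol is 0.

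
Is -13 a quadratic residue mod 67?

yes

Reduce the numerator: -13 ≡ 54 (mod 67), so (-13|67) = (54|67).
Factor out 2: 54 = 2·27. Since 67 ≡ 3 (mod 8), (2|67) = -1. Now have -(27|67).
Both 27 ≡ 3 and 67 ≡ 3 (mod 4), so reciprocity gives (27|67) = -(67|27). Reduce: 67 ≡ 13 (mod 27). Now have (13|27).
13 ≡ 1 (mod 4), so quadratic reciprocity gives (13|27) = (27|13). Reduce: 27 ≡ 1 (mod 13). Now have (1|13).
(1|13) = 1. Collecting the sign factors: 1.
(-13|67) = 1, and 67 is prime, so -13 is a quadratic residue mod 67.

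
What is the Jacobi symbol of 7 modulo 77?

0

77 ≡ 1 (mod 4), so quadratic reciprocity gives (7 / 77) = (77 / 7). Reduce: 77 ≡ 0 (mod 7). Now have (0 / 7).
The numerator is now 0 with denominator 7 > 1: the symbol is 0.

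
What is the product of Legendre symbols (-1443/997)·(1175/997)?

By multiplicativity, (-1443·1175/997) = (-1443/997)·(1175/997).
First factor (-1443/997):
Reduce the numerator: -1443 ≡ 551 (mod 997), so (-1443/997) = (551/997).
997 ≡ 1 (mod 4), so quadratic reciprocity gives (551/997) = (997/551). Reduce: 997 ≡ 446 (mod 551). Now have (446/551).
Factor out 2: 446 = 2·223. Since 551 ≡ 7 (mod 8), (2/551) = +1. Now have (223/551).
Both 223 ≡ 3 and 551 ≡ 3 (mod 4), so reciprocity gives (223/551) = -(551/223). Reduce: 551 ≡ 105 (mod 223). Now have -(105/223).
105 ≡ 1 (mod 4), so quadratic reciprocity gives (105/223) = (223/105). Reduce: 223 ≡ 13 (mod 105). Now have -(13/105).
13 ≡ 1 (mod 4), so quadratic reciprocity gives (13/105) = (105/13). Reduce: 105 ≡ 1 (mod 13). Now have -(1/13).
(1/13) = 1. Collecting the sign factors: -1.
Second factor (1175/997):
Reduce the numerator: 1175 ≡ 178 (mod 997), so (1175/997) = (178/997).
Factor out 2: 178 = 2·89. Since 997 ≡ 5 (mod 8), (2/997) = -1. Now have -(89/997).
89 ≡ 1 (mod 4), so quadratic reciprocity gives (89/997) = (997/89). Reduce: 997 ≡ 18 (mod 89). Now have -(18/89).
Factor out 2: 18 = 2·9. Since 89 ≡ 1 (mod 8), (2/89) = +1. Now have -(9/89).
9 ≡ 1 (mod 4), so quadratic reciprocity gives (9/89) = (89/9). Reduce: 89 ≡ 8 (mod 9). Now have -(8/9).
Factor out 2: 8 = 2^3. Since 9 ≡ 1 (mod 8), (2/9) = +1, and (2/9)^3 = +1. Now have -(1/9).
(1/9) = 1. Collecting the sign factors: -1.
Product: (-1)·(-1) = 1.

1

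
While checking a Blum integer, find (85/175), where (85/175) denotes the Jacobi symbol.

(85/175)
  = (175/85)    [QR: 85 ≡ 1 mod 4, sign kept]
  = (5/85)    [175 ≡ 5 mod 85]
  = (85/5)    [QR: 5 ≡ 1 mod 4, sign kept]
  = (0/5)    [85 ≡ 0 mod 5]
  = 0    [numerator 0, gcd > 1]

0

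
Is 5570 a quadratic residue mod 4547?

no

(5570|4547)
  = (1023|4547)    [5570 ≡ 1023 mod 4547]
  = -(4547|1023)    [QR: both ≡ 3 mod 4, sign flips]
  = -(455|1023)    [4547 ≡ 455 mod 1023]
  = (1023|455)    [QR: both ≡ 3 mod 4, sign flips]
  = (113|455)    [1023 ≡ 113 mod 455]
  = (455|113)    [QR: 113 ≡ 1 mod 4, sign kept]
  = (3|113)    [455 ≡ 3 mod 113]
  = (113|3)    [QR: 113 ≡ 1 mod 4, sign kept]
  = (2|3)    [113 ≡ 2 mod 3]
  = -(1|3)    [3 ≡ 3 mod 8 ⇒ (2|3) = -1]
  = -1    [(1|3) = 1]
(5570|4547) = -1, and 4547 is prime, so 5570 is not a quadratic residue mod 4547.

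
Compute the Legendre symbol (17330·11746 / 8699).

-1

By multiplicativity, (17330·11746 / 8699) = (17330 / 8699)·(11746 / 8699).
First factor (17330 / 8699):
Reduce the numerator: 17330 ≡ 8631 (mod 8699), so (17330 / 8699) = (8631 / 8699).
Both 8631 ≡ 3 and 8699 ≡ 3 (mod 4), so reciprocity gives (8631 / 8699) = -(8699 / 8631). Reduce: 8699 ≡ 68 (mod 8631). Now have -(68 / 8631).
Factor out 2: 68 = 2^2·17. Since 8631 ≡ 7 (mod 8), (2 / 8631) = +1, and (2 / 8631)^2 = +1. Now have -(17 / 8631).
17 ≡ 1 (mod 4), so quadratic reciprocity gives (17 / 8631) = (8631 / 17). Reduce: 8631 ≡ 12 (mod 17). Now have -(12 / 17).
Factor out 2: 12 = 2^2·3. Since 17 ≡ 1 (mod 8), (2 / 17) = +1, and (2 / 17)^2 = +1. Now have -(3 / 17).
17 ≡ 1 (mod 4), so quadratic reciprocity gives (3 / 17) = (17 / 3). Reduce: 17 ≡ 2 (mod 3). Now have -(2 / 3).
Factor out 2: 2 = 2. Since 3 ≡ 3 (mod 8), (2 / 3) = -1. Now have (1 / 3).
(1 / 3) = 1. Collecting the sign factors: 1.
Second factor (11746 / 8699):
Reduce the numerator: 11746 ≡ 3047 (mod 8699), so (11746 / 8699) = (3047 / 8699).
Both 3047 ≡ 3 and 8699 ≡ 3 (mod 4), so reciprocity gives (3047 / 8699) = -(8699 / 3047). Reduce: 8699 ≡ 2605 (mod 3047). Now have -(2605 / 3047).
2605 ≡ 1 (mod 4), so quadratic reciprocity gives (2605 / 3047) = (3047 / 2605). Reduce: 3047 ≡ 442 (mod 2605). Now have -(442 / 2605).
Factor out 2: 442 = 2·221. Since 2605 ≡ 5 (mod 8), (2 / 2605) = -1. Now have (221 / 2605).
221 ≡ 1 (mod 4), so quadratic reciprocity gives (221 / 2605) = (2605 / 221). Reduce: 2605 ≡ 174 (mod 221). Now have (174 / 221).
Factor out 2: 174 = 2·87. Since 221 ≡ 5 (mod 8), (2 / 221) = -1. Now have -(87 / 221).
221 ≡ 1 (mod 4), so quadratic reciprocity gives (87 / 221) = (221 / 87). Reduce: 221 ≡ 47 (mod 87). Now have -(47 / 87).
Both 47 ≡ 3 and 87 ≡ 3 (mod 4), so reciprocity gives (47 / 87) = -(87 / 47). Reduce: 87 ≡ 40 (mod 47). Now have (40 / 47).
Factor out 2: 40 = 2^3·5. Since 47 ≡ 7 (mod 8), (2 / 47) = +1, and (2 / 47)^3 = +1. Now have (5 / 47).
5 ≡ 1 (mod 4), so quadratic reciprocity gives (5 / 47) = (47 / 5). Reduce: 47 ≡ 2 (mod 5). Now have (2 / 5).
Factor out 2: 2 = 2. Since 5 ≡ 5 (mod 8), (2 / 5) = -1. Now have -(1 / 5).
(1 / 5) = 1. Collecting the sign factors: -1.
Product: (1)·(-1) = -1.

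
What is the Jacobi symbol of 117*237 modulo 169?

0

By multiplicativity, (117·237/169) = (117/169)·(237/169).
First factor (117/169):
(117/169)
  = (169/117)    [QR: 117 ≡ 1 mod 4, sign kept]
  = (52/117)    [169 ≡ 52 mod 117]
  = (13/117)    [117 ≡ 5 mod 8 ⇒ (2/117)^2 = +1]
  = (117/13)    [QR: 13 ≡ 1 mod 4, sign kept]
  = (0/13)    [117 ≡ 0 mod 13]
  = 0    [numerator 0, gcd > 1]
Second factor (237/169):
(237/169)
  = (68/169)    [237 ≡ 68 mod 169]
  = (17/169)    [169 ≡ 1 mod 8 ⇒ (2/169)^2 = +1]
  = (169/17)    [QR: 17 ≡ 1 mod 4, sign kept]
  = (16/17)    [169 ≡ 16 mod 17]
  = (1/17)    [17 ≡ 1 mod 8 ⇒ (2/17)^4 = +1]
  = 1    [(1/17) = 1]
Product: (0)·(1) = 0.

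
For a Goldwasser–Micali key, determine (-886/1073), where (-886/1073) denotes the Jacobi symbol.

(-886/1073)
  = (187/1073)    [-886 ≡ 187 mod 1073]
  = (1073/187)    [QR: 1073 ≡ 1 mod 4, sign kept]
  = (138/187)    [1073 ≡ 138 mod 187]
  = -(69/187)    [187 ≡ 3 mod 8 ⇒ (2/187) = -1]
  = -(187/69)    [QR: 69 ≡ 1 mod 4, sign kept]
  = -(49/69)    [187 ≡ 49 mod 69]
  = -(69/49)    [QR: 49 ≡ 1 mod 4, sign kept]
  = -(20/49)    [69 ≡ 20 mod 49]
  = -(5/49)    [49 ≡ 1 mod 8 ⇒ (2/49)^2 = +1]
  = -(49/5)    [QR: 5 ≡ 1 mod 4, sign kept]
  = -(4/5)    [49 ≡ 4 mod 5]
  = -(1/5)    [5 ≡ 5 mod 8 ⇒ (2/5)^2 = +1]
  = -1    [(1/5) = 1]

-1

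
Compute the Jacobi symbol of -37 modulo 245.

-1

(-37 / 245)
  = (37 / 245)    [245 ≡ 1 mod 4 ⇒ (-1 / 245) = +1]
  = (245 / 37)    [QR: 37 ≡ 1 mod 4, sign kept]
  = (23 / 37)    [245 ≡ 23 mod 37]
  = (37 / 23)    [QR: 37 ≡ 1 mod 4, sign kept]
  = (14 / 23)    [37 ≡ 14 mod 23]
  = (7 / 23)    [23 ≡ 7 mod 8 ⇒ (2 / 23) = +1]
  = -(23 / 7)    [QR: both ≡ 3 mod 4, sign flips]
  = -(2 / 7)    [23 ≡ 2 mod 7]
  = -(1 / 7)    [7 ≡ 7 mod 8 ⇒ (2 / 7) = +1]
  = -1    [(1 / 7) = 1]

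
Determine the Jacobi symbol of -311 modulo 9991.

1

Pull out -1: (-311/9991) = (-1/9991)·(311/9991). Since 9991 ≡ 3 (mod 4), (-1/9991) = -1. Now have -(311/9991).
Both 311 ≡ 3 and 9991 ≡ 3 (mod 4), so reciprocity gives (311/9991) = -(9991/311). Reduce: 9991 ≡ 39 (mod 311). Now have (39/311).
Both 39 ≡ 3 and 311 ≡ 3 (mod 4), so reciprocity gives (39/311) = -(311/39). Reduce: 311 ≡ 38 (mod 39). Now have -(38/39).
Factor out 2: 38 = 2·19. Since 39 ≡ 7 (mod 8), (2/39) = +1. Now have -(19/39).
Both 19 ≡ 3 and 39 ≡ 3 (mod 4), so reciprocity gives (19/39) = -(39/19). Reduce: 39 ≡ 1 (mod 19). Now have (1/19).
(1/19) = 1. Collecting the sign factors: 1.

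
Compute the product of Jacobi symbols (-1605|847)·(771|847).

-1

By multiplicativity, (-1605·771|847) = (-1605|847)·(771|847).
First factor (-1605|847):
(-1605|847)
  = -(1605|847)    [847 ≡ 3 mod 4 ⇒ (-1|847) = -1]
  = -(758|847)    [1605 ≡ 758 mod 847]
  = -(379|847)    [847 ≡ 7 mod 8 ⇒ (2|847) = +1]
  = (847|379)    [QR: both ≡ 3 mod 4, sign flips]
  = (89|379)    [847 ≡ 89 mod 379]
  = (379|89)    [QR: 89 ≡ 1 mod 4, sign kept]
  = (23|89)    [379 ≡ 23 mod 89]
  = (89|23)    [QR: 89 ≡ 1 mod 4, sign kept]
  = (20|23)    [89 ≡ 20 mod 23]
  = (5|23)    [23 ≡ 7 mod 8 ⇒ (2|23)^2 = +1]
  = (23|5)    [QR: 5 ≡ 1 mod 4, sign kept]
  = (3|5)    [23 ≡ 3 mod 5]
  = (5|3)    [QR: 5 ≡ 1 mod 4, sign kept]
  = (2|3)    [5 ≡ 2 mod 3]
  = -(1|3)    [3 ≡ 3 mod 8 ⇒ (2|3) = -1]
  = -1    [(1|3) = 1]
Second factor (771|847):
(771|847)
  = -(847|771)    [QR: both ≡ 3 mod 4, sign flips]
  = -(76|771)    [847 ≡ 76 mod 771]
  = -(19|771)    [771 ≡ 3 mod 8 ⇒ (2|771)^2 = +1]
  = (771|19)    [QR: both ≡ 3 mod 4, sign flips]
  = (11|19)    [771 ≡ 11 mod 19]
  = -(19|11)    [QR: both ≡ 3 mod 4, sign flips]
  = -(8|11)    [19 ≡ 8 mod 11]
  = (1|11)    [11 ≡ 3 mod 8 ⇒ (2|11)^3 = -1]
  = 1    [(1|11) = 1]
Product: (-1)·(1) = -1.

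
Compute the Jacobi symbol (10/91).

-1

(10/91)
  = -(5/91)    [91 ≡ 3 mod 8 ⇒ (2/91) = -1]
  = -(91/5)    [QR: 5 ≡ 1 mod 4, sign kept]
  = -(1/5)    [91 ≡ 1 mod 5]
  = -1    [(1/5) = 1]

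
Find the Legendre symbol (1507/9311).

1

Both 1507 ≡ 3 and 9311 ≡ 3 (mod 4), so reciprocity gives (1507/9311) = -(9311/1507). Reduce: 9311 ≡ 269 (mod 1507). Now have -(269/1507).
269 ≡ 1 (mod 4), so quadratic reciprocity gives (269/1507) = (1507/269). Reduce: 1507 ≡ 162 (mod 269). Now have -(162/269).
Factor out 2: 162 = 2·81. Since 269 ≡ 5 (mod 8), (2/269) = -1. Now have (81/269).
81 ≡ 1 (mod 4), so quadratic reciprocity gives (81/269) = (269/81). Reduce: 269 ≡ 26 (mod 81). Now have (26/81).
Factor out 2: 26 = 2·13. Since 81 ≡ 1 (mod 8), (2/81) = +1. Now have (13/81).
13 ≡ 1 (mod 4), so quadratic reciprocity gives (13/81) = (81/13). Reduce: 81 ≡ 3 (mod 13). Now have (3/13).
13 ≡ 1 (mod 4), so quadratic reciprocity gives (3/13) = (13/3). Reduce: 13 ≡ 1 (mod 3). Now have (1/3).
(1/3) = 1. Collecting the sign factors: 1.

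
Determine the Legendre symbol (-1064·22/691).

-1

By multiplicativity, (-1064·22/691) = (-1064/691)·(22/691).
First factor (-1064/691):
(-1064/691)
  = (318/691)    [-1064 ≡ 318 mod 691]
  = -(159/691)    [691 ≡ 3 mod 8 ⇒ (2/691) = -1]
  = (691/159)    [QR: both ≡ 3 mod 4, sign flips]
  = (55/159)    [691 ≡ 55 mod 159]
  = -(159/55)    [QR: both ≡ 3 mod 4, sign flips]
  = -(49/55)    [159 ≡ 49 mod 55]
  = -(55/49)    [QR: 49 ≡ 1 mod 4, sign kept]
  = -(6/49)    [55 ≡ 6 mod 49]
  = -(3/49)    [49 ≡ 1 mod 8 ⇒ (2/49) = +1]
  = -(49/3)    [QR: 49 ≡ 1 mod 4, sign kept]
  = -(1/3)    [49 ≡ 1 mod 3]
  = -1    [(1/3) = 1]
Second factor (22/691):
(22/691)
  = -(11/691)    [691 ≡ 3 mod 8 ⇒ (2/691) = -1]
  = (691/11)    [QR: both ≡ 3 mod 4, sign flips]
  = (9/11)    [691 ≡ 9 mod 11]
  = (11/9)    [QR: 9 ≡ 1 mod 4, sign kept]
  = (2/9)    [11 ≡ 2 mod 9]
  = (1/9)    [9 ≡ 1 mod 8 ⇒ (2/9) = +1]
  = 1    [(1/9) = 1]
Product: (-1)·(1) = -1.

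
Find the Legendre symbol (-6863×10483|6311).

-1

By multiplicativity, (-6863·10483|6311) = (-6863|6311)·(10483|6311).
First factor (-6863|6311):
Reduce the numerator: -6863 ≡ 5759 (mod 6311), so (-6863|6311) = (5759|6311).
Both 5759 ≡ 3 and 6311 ≡ 3 (mod 4), so reciprocity gives (5759|6311) = -(6311|5759). Reduce: 6311 ≡ 552 (mod 5759). Now have -(552|5759).
Factor out 2: 552 = 2^3·69. Since 5759 ≡ 7 (mod 8), (2|5759) = +1, and (2|5759)^3 = +1. Now have -(69|5759).
69 ≡ 1 (mod 4), so quadratic reciprocity gives (69|5759) = (5759|69). Reduce: 5759 ≡ 32 (mod 69). Now have -(32|69).
Factor out 2: 32 = 2^5. Since 69 ≡ 5 (mod 8), (2|69) = -1, and (2|69)^5 = -1. Now have (1|69).
(1|69) = 1. Collecting the sign factors: 1.
Second factor (10483|6311):
Reduce the numerator: 10483 ≡ 4172 (mod 6311), so (10483|6311) = (4172|6311).
Factor out 2: 4172 = 2^2·1043. Since 6311 ≡ 7 (mod 8), (2|6311) = +1, and (2|6311)^2 = +1. Now have (1043|6311).
Both 1043 ≡ 3 and 6311 ≡ 3 (mod 4), so reciprocity gives (1043|6311) = -(6311|1043). Reduce: 6311 ≡ 53 (mod 1043). Now have -(53|1043).
53 ≡ 1 (mod 4), so quadratic reciprocity gives (53|1043) = (1043|53). Reduce: 1043 ≡ 36 (mod 53). Now have -(36|53).
Factor out 2: 36 = 2^2·9. Since 53 ≡ 5 (mod 8), (2|53) = -1, and (2|53)^2 = +1. Now have -(9|53).
9 ≡ 1 (mod 4), so quadratic reciprocity gives (9|53) = (53|9). Reduce: 53 ≡ 8 (mod 9). Now have -(8|9).
Factor out 2: 8 = 2^3. Since 9 ≡ 1 (mod 8), (2|9) = +1, and (2|9)^3 = +1. Now have -(1|9).
(1|9) = 1. Collecting the sign factors: -1.
Product: (1)·(-1) = -1.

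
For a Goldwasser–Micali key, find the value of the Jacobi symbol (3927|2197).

1

(3927|2197)
  = (1730|2197)    [3927 ≡ 1730 mod 2197]
  = -(865|2197)    [2197 ≡ 5 mod 8 ⇒ (2|2197) = -1]
  = -(2197|865)    [QR: 865 ≡ 1 mod 4, sign kept]
  = -(467|865)    [2197 ≡ 467 mod 865]
  = -(865|467)    [QR: 865 ≡ 1 mod 4, sign kept]
  = -(398|467)    [865 ≡ 398 mod 467]
  = (199|467)    [467 ≡ 3 mod 8 ⇒ (2|467) = -1]
  = -(467|199)    [QR: both ≡ 3 mod 4, sign flips]
  = -(69|199)    [467 ≡ 69 mod 199]
  = -(199|69)    [QR: 69 ≡ 1 mod 4, sign kept]
  = -(61|69)    [199 ≡ 61 mod 69]
  = -(69|61)    [QR: 61 ≡ 1 mod 4, sign kept]
  = -(8|61)    [69 ≡ 8 mod 61]
  = (1|61)    [61 ≡ 5 mod 8 ⇒ (2|61)^3 = -1]
  = 1    [(1|61) = 1]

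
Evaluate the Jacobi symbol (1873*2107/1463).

By multiplicativity, (1873·2107/1463) = (1873/1463)·(2107/1463).
First factor (1873/1463):
Reduce the numerator: 1873 ≡ 410 (mod 1463), so (1873/1463) = (410/1463).
Factor out 2: 410 = 2·205. Since 1463 ≡ 7 (mod 8), (2/1463) = +1. Now have (205/1463).
205 ≡ 1 (mod 4), so quadratic reciprocity gives (205/1463) = (1463/205). Reduce: 1463 ≡ 28 (mod 205). Now have (28/205).
Factor out 2: 28 = 2^2·7. Since 205 ≡ 5 (mod 8), (2/205) = -1, and (2/205)^2 = +1. Now have (7/205).
205 ≡ 1 (mod 4), so quadratic reciprocity gives (7/205) = (205/7). Reduce: 205 ≡ 2 (mod 7). Now have (2/7).
Factor out 2: 2 = 2. Since 7 ≡ 7 (mod 8), (2/7) = +1. Now have (1/7).
(1/7) = 1. Collecting the sign factors: 1.
Second factor (2107/1463):
Reduce the numerator: 2107 ≡ 644 (mod 1463), so (2107/1463) = (644/1463).
Factor out 2: 644 = 2^2·161. Since 1463 ≡ 7 (mod 8), (2/1463) = +1, and (2/1463)^2 = +1. Now have (161/1463).
161 ≡ 1 (mod 4), so quadratic reciprocity gives (161/1463) = (1463/161). Reduce: 1463 ≡ 14 (mod 161). Now have (14/161).
Factor out 2: 14 = 2·7. Since 161 ≡ 1 (mod 8), (2/161) = +1. Now have (7/161).
161 ≡ 1 (mod 4), so quadratic reciprocity gives (7/161) = (161/7). Reduce: 161 ≡ 0 (mod 7). Now have (0/7).
The numerator is now 0 with denominator 7 > 1: the symbol is 0.
Product: (1)·(0) = 0.

0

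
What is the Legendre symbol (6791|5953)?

Reduce the numerator: 6791 ≡ 838 (mod 5953), so (6791|5953) = (838|5953).
Factor out 2: 838 = 2·419. Since 5953 ≡ 1 (mod 8), (2|5953) = +1. Now have (419|5953).
5953 ≡ 1 (mod 4), so quadratic reciprocity gives (419|5953) = (5953|419). Reduce: 5953 ≡ 87 (mod 419). Now have (87|419).
Both 87 ≡ 3 and 419 ≡ 3 (mod 4), so reciprocity gives (87|419) = -(419|87). Reduce: 419 ≡ 71 (mod 87). Now have -(71|87).
Both 71 ≡ 3 and 87 ≡ 3 (mod 4), so reciprocity gives (71|87) = -(87|71). Reduce: 87 ≡ 16 (mod 71). Now have (16|71).
Factor out 2: 16 = 2^4. Since 71 ≡ 7 (mod 8), (2|71) = +1, and (2|71)^4 = +1. Now have (1|71).
(1|71) = 1. Collecting the sign factors: 1.

1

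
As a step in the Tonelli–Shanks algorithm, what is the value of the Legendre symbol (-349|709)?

-1

Reduce the numerator: -349 ≡ 360 (mod 709), so (-349|709) = (360|709).
Factor out 2: 360 = 2^3·45. Since 709 ≡ 5 (mod 8), (2|709) = -1, and (2|709)^3 = -1. Now have -(45|709).
45 ≡ 1 (mod 4), so quadratic reciprocity gives (45|709) = (709|45). Reduce: 709 ≡ 34 (mod 45). Now have -(34|45).
Factor out 2: 34 = 2·17. Since 45 ≡ 5 (mod 8), (2|45) = -1. Now have (17|45).
17 ≡ 1 (mod 4), so quadratic reciprocity gives (17|45) = (45|17). Reduce: 45 ≡ 11 (mod 17). Now have (11|17).
17 ≡ 1 (mod 4), so quadratic reciprocity gives (11|17) = (17|11). Reduce: 17 ≡ 6 (mod 11). Now have (6|11).
Factor out 2: 6 = 2·3. Since 11 ≡ 3 (mod 8), (2|11) = -1. Now have -(3|11).
Both 3 ≡ 3 and 11 ≡ 3 (mod 4), so reciprocity gives (3|11) = -(11|3). Reduce: 11 ≡ 2 (mod 3). Now have (2|3).
Factor out 2: 2 = 2. Since 3 ≡ 3 (mod 8), (2|3) = -1. Now have -(1|3).
(1|3) = 1. Collecting the sign factors: -1.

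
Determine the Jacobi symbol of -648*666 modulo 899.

-1

By multiplicativity, (-648·666|899) = (-648|899)·(666|899).
First factor (-648|899):
(-648|899)
  = (251|899)    [-648 ≡ 251 mod 899]
  = -(899|251)    [QR: both ≡ 3 mod 4, sign flips]
  = -(146|251)    [899 ≡ 146 mod 251]
  = (73|251)    [251 ≡ 3 mod 8 ⇒ (2|251) = -1]
  = (251|73)    [QR: 73 ≡ 1 mod 4, sign kept]
  = (32|73)    [251 ≡ 32 mod 73]
  = (1|73)    [73 ≡ 1 mod 8 ⇒ (2|73)^5 = +1]
  = 1    [(1|73) = 1]
Second factor (666|899):
(666|899)
  = -(333|899)    [899 ≡ 3 mod 8 ⇒ (2|899) = -1]
  = -(899|333)    [QR: 333 ≡ 1 mod 4, sign kept]
  = -(233|333)    [899 ≡ 233 mod 333]
  = -(333|233)    [QR: 233 ≡ 1 mod 4, sign kept]
  = -(100|233)    [333 ≡ 100 mod 233]
  = -(25|233)    [233 ≡ 1 mod 8 ⇒ (2|233)^2 = +1]
  = -(233|25)    [QR: 25 ≡ 1 mod 4, sign kept]
  = -(8|25)    [233 ≡ 8 mod 25]
  = -(1|25)    [25 ≡ 1 mod 8 ⇒ (2|25)^3 = +1]
  = -1    [(1|25) = 1]
Product: (1)·(-1) = -1.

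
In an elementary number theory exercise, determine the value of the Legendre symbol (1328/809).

-1

Reduce the numerator: 1328 ≡ 519 (mod 809), so (1328/809) = (519/809).
809 ≡ 1 (mod 4), so quadratic reciprocity gives (519/809) = (809/519). Reduce: 809 ≡ 290 (mod 519). Now have (290/519).
Factor out 2: 290 = 2·145. Since 519 ≡ 7 (mod 8), (2/519) = +1. Now have (145/519).
145 ≡ 1 (mod 4), so quadratic reciprocity gives (145/519) = (519/145). Reduce: 519 ≡ 84 (mod 145). Now have (84/145).
Factor out 2: 84 = 2^2·21. Since 145 ≡ 1 (mod 8), (2/145) = +1, and (2/145)^2 = +1. Now have (21/145).
21 ≡ 1 (mod 4), so quadratic reciprocity gives (21/145) = (145/21). Reduce: 145 ≡ 19 (mod 21). Now have (19/21).
21 ≡ 1 (mod 4), so quadratic reciprocity gives (19/21) = (21/19). Reduce: 21 ≡ 2 (mod 19). Now have (2/19).
Factor out 2: 2 = 2. Since 19 ≡ 3 (mod 8), (2/19) = -1. Now have -(1/19).
(1/19) = 1. Collecting the sign factors: -1.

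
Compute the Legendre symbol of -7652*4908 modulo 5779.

-1

By multiplicativity, (-7652·4908/5779) = (-7652/5779)·(4908/5779).
First factor (-7652/5779):
Reduce the numerator: -7652 ≡ 3906 (mod 5779), so (-7652/5779) = (3906/5779).
Factor out 2: 3906 = 2·1953. Since 5779 ≡ 3 (mod 8), (2/5779) = -1. Now have -(1953/5779).
1953 ≡ 1 (mod 4), so quadratic reciprocity gives (1953/5779) = (5779/1953). Reduce: 5779 ≡ 1873 (mod 1953). Now have -(1873/1953).
1873 ≡ 1 (mod 4), so quadratic reciprocity gives (1873/1953) = (1953/1873). Reduce: 1953 ≡ 80 (mod 1873). Now have -(80/1873).
Factor out 2: 80 = 2^4·5. Since 1873 ≡ 1 (mod 8), (2/1873) = +1, and (2/1873)^4 = +1. Now have -(5/1873).
5 ≡ 1 (mod 4), so quadratic reciprocity gives (5/1873) = (1873/5). Reduce: 1873 ≡ 3 (mod 5). Now have -(3/5).
5 ≡ 1 (mod 4), so quadratic reciprocity gives (3/5) = (5/3). Reduce: 5 ≡ 2 (mod 3). Now have -(2/3).
Factor out 2: 2 = 2. Since 3 ≡ 3 (mod 8), (2/3) = -1. Now have (1/3).
(1/3) = 1. Collecting the sign factors: 1.
Second factor (4908/5779):
Factor out 2: 4908 = 2^2·1227. Since 5779 ≡ 3 (mod 8), (2/5779) = -1, and (2/5779)^2 = +1. Now have (1227/5779).
Both 1227 ≡ 3 and 5779 ≡ 3 (mod 4), so reciprocity gives (1227/5779) = -(5779/1227). Reduce: 5779 ≡ 871 (mod 1227). Now have -(871/1227).
Both 871 ≡ 3 and 1227 ≡ 3 (mod 4), so reciprocity gives (871/1227) = -(1227/871). Reduce: 1227 ≡ 356 (mod 871). Now have (356/871).
Factor out 2: 356 = 2^2·89. Since 871 ≡ 7 (mod 8), (2/871) = +1, and (2/871)^2 = +1. Now have (89/871).
89 ≡ 1 (mod 4), so quadratic reciprocity gives (89/871) = (871/89). Reduce: 871 ≡ 70 (mod 89). Now have (70/89).
Factor out 2: 70 = 2·35. Since 89 ≡ 1 (mod 8), (2/89) = +1. Now have (35/89).
89 ≡ 1 (mod 4), so quadratic reciprocity gives (35/89) = (89/35). Reduce: 89 ≡ 19 (mod 35). Now have (19/35).
Both 19 ≡ 3 and 35 ≡ 3 (mod 4), so reciprocity gives (19/35) = -(35/19). Reduce: 35 ≡ 16 (mod 19). Now have -(16/19).
Factor out 2: 16 = 2^4. Since 19 ≡ 3 (mod 8), (2/19) = -1, and (2/19)^4 = +1. Now have -(1/19).
(1/19) = 1. Collecting the sign factors: -1.
Product: (1)·(-1) = -1.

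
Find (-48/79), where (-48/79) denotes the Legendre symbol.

1

(-48/79)
  = (31/79)    [-48 ≡ 31 mod 79]
  = -(79/31)    [QR: both ≡ 3 mod 4, sign flips]
  = -(17/31)    [79 ≡ 17 mod 31]
  = -(31/17)    [QR: 17 ≡ 1 mod 4, sign kept]
  = -(14/17)    [31 ≡ 14 mod 17]
  = -(7/17)    [17 ≡ 1 mod 8 ⇒ (2/17) = +1]
  = -(17/7)    [QR: 17 ≡ 1 mod 4, sign kept]
  = -(3/7)    [17 ≡ 3 mod 7]
  = (7/3)    [QR: both ≡ 3 mod 4, sign flips]
  = (1/3)    [7 ≡ 1 mod 3]
  = 1    [(1/3) = 1]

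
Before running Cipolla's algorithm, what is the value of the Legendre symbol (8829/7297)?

-1

Reduce the numerator: 8829 ≡ 1532 (mod 7297), so (8829/7297) = (1532/7297).
Factor out 2: 1532 = 2^2·383. Since 7297 ≡ 1 (mod 8), (2/7297) = +1, and (2/7297)^2 = +1. Now have (383/7297).
7297 ≡ 1 (mod 4), so quadratic reciprocity gives (383/7297) = (7297/383). Reduce: 7297 ≡ 20 (mod 383). Now have (20/383).
Factor out 2: 20 = 2^2·5. Since 383 ≡ 7 (mod 8), (2/383) = +1, and (2/383)^2 = +1. Now have (5/383).
5 ≡ 1 (mod 4), so quadratic reciprocity gives (5/383) = (383/5). Reduce: 383 ≡ 3 (mod 5). Now have (3/5).
5 ≡ 1 (mod 4), so quadratic reciprocity gives (3/5) = (5/3). Reduce: 5 ≡ 2 (mod 3). Now have (2/3).
Factor out 2: 2 = 2. Since 3 ≡ 3 (mod 8), (2/3) = -1. Now have -(1/3).
(1/3) = 1. Collecting the sign factors: -1.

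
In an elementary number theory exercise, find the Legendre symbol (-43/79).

1

(-43/79)
  = -(43/79)    [79 ≡ 3 mod 4 ⇒ (-1/79) = -1]
  = (79/43)    [QR: both ≡ 3 mod 4, sign flips]
  = (36/43)    [79 ≡ 36 mod 43]
  = (9/43)    [43 ≡ 3 mod 8 ⇒ (2/43)^2 = +1]
  = (43/9)    [QR: 9 ≡ 1 mod 4, sign kept]
  = (7/9)    [43 ≡ 7 mod 9]
  = (9/7)    [QR: 9 ≡ 1 mod 4, sign kept]
  = (2/7)    [9 ≡ 2 mod 7]
  = (1/7)    [7 ≡ 7 mod 8 ⇒ (2/7) = +1]
  = 1    [(1/7) = 1]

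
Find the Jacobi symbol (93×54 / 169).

1

By multiplicativity, (93·54 / 169) = (93 / 169)·(54 / 169).
First factor (93 / 169):
(93 / 169)
  = (169 / 93)    [QR: 93 ≡ 1 mod 4, sign kept]
  = (76 / 93)    [169 ≡ 76 mod 93]
  = (19 / 93)    [93 ≡ 5 mod 8 ⇒ (2 / 93)^2 = +1]
  = (93 / 19)    [QR: 93 ≡ 1 mod 4, sign kept]
  = (17 / 19)    [93 ≡ 17 mod 19]
  = (19 / 17)    [QR: 17 ≡ 1 mod 4, sign kept]
  = (2 / 17)    [19 ≡ 2 mod 17]
  = (1 / 17)    [17 ≡ 1 mod 8 ⇒ (2 / 17) = +1]
  = 1    [(1 / 17) = 1]
Second factor (54 / 169):
(54 / 169)
  = (27 / 169)    [169 ≡ 1 mod 8 ⇒ (2 / 169) = +1]
  = (169 / 27)    [QR: 169 ≡ 1 mod 4, sign kept]
  = (7 / 27)    [169 ≡ 7 mod 27]
  = -(27 / 7)    [QR: both ≡ 3 mod 4, sign flips]
  = -(6 / 7)    [27 ≡ 6 mod 7]
  = -(3 / 7)    [7 ≡ 7 mod 8 ⇒ (2 / 7) = +1]
  = (7 / 3)    [QR: both ≡ 3 mod 4, sign flips]
  = (1 / 3)    [7 ≡ 1 mod 3]
  = 1    [(1 / 3) = 1]
Product: (1)·(1) = 1.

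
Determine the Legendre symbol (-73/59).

1

Reduce the numerator: -73 ≡ 45 (mod 59), so (-73/59) = (45/59).
45 ≡ 1 (mod 4), so quadratic reciprocity gives (45/59) = (59/45). Reduce: 59 ≡ 14 (mod 45). Now have (14/45).
Factor out 2: 14 = 2·7. Since 45 ≡ 5 (mod 8), (2/45) = -1. Now have -(7/45).
45 ≡ 1 (mod 4), so quadratic reciprocity gives (7/45) = (45/7). Reduce: 45 ≡ 3 (mod 7). Now have -(3/7).
Both 3 ≡ 3 and 7 ≡ 3 (mod 4), so reciprocity gives (3/7) = -(7/3). Reduce: 7 ≡ 1 (mod 3). Now have (1/3).
(1/3) = 1. Collecting the sign factors: 1.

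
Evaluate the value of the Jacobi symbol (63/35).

(63/35)
  = (28/35)    [63 ≡ 28 mod 35]
  = (7/35)    [35 ≡ 3 mod 8 ⇒ (2/35)^2 = +1]
  = -(35/7)    [QR: both ≡ 3 mod 4, sign flips]
  = -(0/7)    [35 ≡ 0 mod 7]
  = 0    [numerator 0, gcd > 1]

0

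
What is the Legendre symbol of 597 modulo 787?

-1

(597/787)
  = (787/597)    [QR: 597 ≡ 1 mod 4, sign kept]
  = (190/597)    [787 ≡ 190 mod 597]
  = -(95/597)    [597 ≡ 5 mod 8 ⇒ (2/597) = -1]
  = -(597/95)    [QR: 597 ≡ 1 mod 4, sign kept]
  = -(27/95)    [597 ≡ 27 mod 95]
  = (95/27)    [QR: both ≡ 3 mod 4, sign flips]
  = (14/27)    [95 ≡ 14 mod 27]
  = -(7/27)    [27 ≡ 3 mod 8 ⇒ (2/27) = -1]
  = (27/7)    [QR: both ≡ 3 mod 4, sign flips]
  = (6/7)    [27 ≡ 6 mod 7]
  = (3/7)    [7 ≡ 7 mod 8 ⇒ (2/7) = +1]
  = -(7/3)    [QR: both ≡ 3 mod 4, sign flips]
  = -(1/3)    [7 ≡ 1 mod 3]
  = -1    [(1/3) = 1]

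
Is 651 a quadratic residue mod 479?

no

(651|479)
  = (172|479)    [651 ≡ 172 mod 479]
  = (43|479)    [479 ≡ 7 mod 8 ⇒ (2|479)^2 = +1]
  = -(479|43)    [QR: both ≡ 3 mod 4, sign flips]
  = -(6|43)    [479 ≡ 6 mod 43]
  = (3|43)    [43 ≡ 3 mod 8 ⇒ (2|43) = -1]
  = -(43|3)    [QR: both ≡ 3 mod 4, sign flips]
  = -(1|3)    [43 ≡ 1 mod 3]
  = -1    [(1|3) = 1]
(651|479) = -1, and 479 is prime, so 651 is not a quadratic residue mod 479.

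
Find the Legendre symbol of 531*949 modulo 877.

-1

By multiplicativity, (531·949/877) = (531/877)·(949/877).
First factor (531/877):
(531/877)
  = (877/531)    [QR: 877 ≡ 1 mod 4, sign kept]
  = (346/531)    [877 ≡ 346 mod 531]
  = -(173/531)    [531 ≡ 3 mod 8 ⇒ (2/531) = -1]
  = -(531/173)    [QR: 173 ≡ 1 mod 4, sign kept]
  = -(12/173)    [531 ≡ 12 mod 173]
  = -(3/173)    [173 ≡ 5 mod 8 ⇒ (2/173)^2 = +1]
  = -(173/3)    [QR: 173 ≡ 1 mod 4, sign kept]
  = -(2/3)    [173 ≡ 2 mod 3]
  = (1/3)    [3 ≡ 3 mod 8 ⇒ (2/3) = -1]
  = 1    [(1/3) = 1]
Second factor (949/877):
(949/877)
  = (72/877)    [949 ≡ 72 mod 877]
  = -(9/877)    [877 ≡ 5 mod 8 ⇒ (2/877)^3 = -1]
  = -(877/9)    [QR: 9 ≡ 1 mod 4, sign kept]
  = -(4/9)    [877 ≡ 4 mod 9]
  = -(1/9)    [9 ≡ 1 mod 8 ⇒ (2/9)^2 = +1]
  = -1    [(1/9) = 1]
Product: (1)·(-1) = -1.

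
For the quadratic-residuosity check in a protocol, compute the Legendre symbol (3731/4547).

-1

Both 3731 ≡ 3 and 4547 ≡ 3 (mod 4), so reciprocity gives (3731/4547) = -(4547/3731). Reduce: 4547 ≡ 816 (mod 3731). Now have -(816/3731).
Factor out 2: 816 = 2^4·51. Since 3731 ≡ 3 (mod 8), (2/3731) = -1, and (2/3731)^4 = +1. Now have -(51/3731).
Both 51 ≡ 3 and 3731 ≡ 3 (mod 4), so reciprocity gives (51/3731) = -(3731/51). Reduce: 3731 ≡ 8 (mod 51). Now have (8/51).
Factor out 2: 8 = 2^3. Since 51 ≡ 3 (mod 8), (2/51) = -1, and (2/51)^3 = -1. Now have -(1/51).
(1/51) = 1. Collecting the sign factors: -1.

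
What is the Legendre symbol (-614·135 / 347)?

1

By multiplicativity, (-614·135 / 347) = (-614 / 347)·(135 / 347).
First factor (-614 / 347):
Pull out -1: (-614 / 347) = (-1 / 347)·(614 / 347). Since 347 ≡ 3 (mod 4), (-1 / 347) = -1. Now have -(614 / 347).
Reduce the numerator: 614 ≡ 267 (mod 347), so (614 / 347) = (267 / 347).
Both 267 ≡ 3 and 347 ≡ 3 (mod 4), so reciprocity gives (267 / 347) = -(347 / 267). Reduce: 347 ≡ 80 (mod 267). Now have (80 / 267).
Factor out 2: 80 = 2^4·5. Since 267 ≡ 3 (mod 8), (2 / 267) = -1, and (2 / 267)^4 = +1. Now have (5 / 267).
5 ≡ 1 (mod 4), so quadratic reciprocity gives (5 / 267) = (267 / 5). Reduce: 267 ≡ 2 (mod 5). Now have (2 / 5).
Factor out 2: 2 = 2. Since 5 ≡ 5 (mod 8), (2 / 5) = -1. Now have -(1 / 5).
(1 / 5) = 1. Collecting the sign factors: -1.
Second factor (135 / 347):
Both 135 ≡ 3 and 347 ≡ 3 (mod 4), so reciprocity gives (135 / 347) = -(347 / 135). Reduce: 347 ≡ 77 (mod 135). Now have -(77 / 135).
77 ≡ 1 (mod 4), so quadratic reciprocity gives (77 / 135) = (135 / 77). Reduce: 135 ≡ 58 (mod 77). Now have -(58 / 77).
Factor out 2: 58 = 2·29. Since 77 ≡ 5 (mod 8), (2 / 77) = -1. Now have (29 / 77).
29 ≡ 1 (mod 4), so quadratic reciprocity gives (29 / 77) = (77 / 29). Reduce: 77 ≡ 19 (mod 29). Now have (19 / 29).
29 ≡ 1 (mod 4), so quadratic reciprocity gives (19 / 29) = (29 / 19). Reduce: 29 ≡ 10 (mod 19). Now have (10 / 19).
Factor out 2: 10 = 2·5. Since 19 ≡ 3 (mod 8), (2 / 19) = -1. Now have -(5 / 19).
5 ≡ 1 (mod 4), so quadratic reciprocity gives (5 / 19) = (19 / 5). Reduce: 19 ≡ 4 (mod 5). Now have -(4 / 5).
Factor out 2: 4 = 2^2. Since 5 ≡ 5 (mod 8), (2 / 5) = -1, and (2 / 5)^2 = +1. Now have -(1 / 5).
(1 / 5) = 1. Collecting the sign factors: -1.
Product: (-1)·(-1) = 1.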